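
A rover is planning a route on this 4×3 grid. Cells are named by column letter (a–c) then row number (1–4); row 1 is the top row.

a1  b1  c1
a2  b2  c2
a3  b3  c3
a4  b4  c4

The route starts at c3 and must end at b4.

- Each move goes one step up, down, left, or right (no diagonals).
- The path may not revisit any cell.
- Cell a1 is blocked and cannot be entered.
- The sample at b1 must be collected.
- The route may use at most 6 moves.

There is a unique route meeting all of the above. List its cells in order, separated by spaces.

The budget equals the shortest possible length, so every move has to be on a shortest route through the required cells.
Route from c3: 2× up (reaching c1), left to b1, 3× down (reaching b4) — 6 moves in all.
Check: all required cells visited; 6 ≤ 6 moves.

c3 c2 c1 b1 b2 b3 b4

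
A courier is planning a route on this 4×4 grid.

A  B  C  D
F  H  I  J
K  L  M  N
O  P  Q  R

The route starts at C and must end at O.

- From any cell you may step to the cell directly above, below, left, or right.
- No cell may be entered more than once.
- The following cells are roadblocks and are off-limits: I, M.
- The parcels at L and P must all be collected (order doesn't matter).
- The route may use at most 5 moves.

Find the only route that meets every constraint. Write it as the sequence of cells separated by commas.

Any route must reach L and P and still end at O within 5 moves, so the order of the required stops is forced.
Route from C: left 1 to B, down 3 to P, left 1 to O — 5 moves in all.
Check: all required cells visited; 5 ≤ 5 moves.

C, B, H, L, P, O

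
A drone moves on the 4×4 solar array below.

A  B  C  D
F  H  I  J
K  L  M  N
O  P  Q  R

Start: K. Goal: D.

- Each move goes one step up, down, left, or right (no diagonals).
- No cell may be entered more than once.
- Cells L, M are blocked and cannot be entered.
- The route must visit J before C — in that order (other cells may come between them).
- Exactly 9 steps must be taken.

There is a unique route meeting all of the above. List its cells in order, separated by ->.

The waypoints must appear in the order J, C, with no cell reused.
Route from K: down to O, 3× right (reaching R), 2× up (reaching J), left to I, up to C, right to D — 9 moves in all.
Check: order respected (J at step 6, C at step 8); 9 moves as required.

K -> O -> P -> Q -> R -> N -> J -> I -> C -> D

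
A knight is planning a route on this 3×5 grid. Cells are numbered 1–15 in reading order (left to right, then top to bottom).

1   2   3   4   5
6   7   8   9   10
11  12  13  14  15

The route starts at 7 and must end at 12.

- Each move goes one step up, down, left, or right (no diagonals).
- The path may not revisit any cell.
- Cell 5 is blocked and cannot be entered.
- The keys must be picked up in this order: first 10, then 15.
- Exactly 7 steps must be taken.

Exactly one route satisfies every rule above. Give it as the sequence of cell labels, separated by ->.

7 -> 8 -> 9 -> 10 -> 15 -> 14 -> 13 -> 12

The waypoints must appear in the order 10, 15, with no cell reused.
Route from 7: right 3 to 10, down 1 to 15, left 3 to 12 — 7 moves in all.
Check: order respected (10 at step 3, 15 at step 4); 7 moves as required.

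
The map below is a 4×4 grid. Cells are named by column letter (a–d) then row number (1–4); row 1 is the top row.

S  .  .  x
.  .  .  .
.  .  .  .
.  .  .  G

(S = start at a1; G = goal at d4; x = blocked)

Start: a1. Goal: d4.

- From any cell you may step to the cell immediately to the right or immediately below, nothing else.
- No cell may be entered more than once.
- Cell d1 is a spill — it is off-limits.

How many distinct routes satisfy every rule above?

19

A right/down-only route from a1 to d4 makes exactly 3 down-moves and 3 right-moves in some order.
With no other constraints that would be C(6,3) = 20 routes.
Subtract routes through each blocked cell (inclusion–exclusion for overlaps): − through d1: 1 → 19.
That gives 19 routes.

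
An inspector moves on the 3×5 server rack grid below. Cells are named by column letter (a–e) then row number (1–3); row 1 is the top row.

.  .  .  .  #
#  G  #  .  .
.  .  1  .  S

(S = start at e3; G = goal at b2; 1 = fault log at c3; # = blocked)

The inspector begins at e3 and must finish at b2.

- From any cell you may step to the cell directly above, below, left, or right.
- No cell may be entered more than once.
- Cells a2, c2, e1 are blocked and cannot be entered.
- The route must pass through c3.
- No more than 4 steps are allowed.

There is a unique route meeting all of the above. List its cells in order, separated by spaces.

Any route must reach c3 and still end at b2 within 4 moves, so the order of the required stops is forced.
Route from e3: 3× left (reaching b3), up to b2 — 4 moves in all.
Check: all required cells visited; 4 ≤ 4 moves.

e3 d3 c3 b3 b2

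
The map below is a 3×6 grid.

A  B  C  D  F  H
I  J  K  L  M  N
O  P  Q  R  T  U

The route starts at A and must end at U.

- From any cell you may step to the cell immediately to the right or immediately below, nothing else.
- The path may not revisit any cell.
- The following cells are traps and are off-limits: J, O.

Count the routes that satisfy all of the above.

A right/down-only route from A to U makes exactly 2 down-moves and 5 right-moves in some order.
With no other constraints that would be C(7,2) = 21 routes.
Subtract routes through each blocked cell (inclusion–exclusion for overlaps): − through J: 10 − through O: 1 → 10.
That gives 10 routes.

10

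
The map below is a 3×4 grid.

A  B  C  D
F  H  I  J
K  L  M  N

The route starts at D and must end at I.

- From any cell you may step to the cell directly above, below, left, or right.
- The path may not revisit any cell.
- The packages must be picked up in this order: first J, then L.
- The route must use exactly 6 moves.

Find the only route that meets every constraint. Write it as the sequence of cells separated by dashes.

D - J - N - M - L - H - I

The waypoints must appear in the order J, L, with no cell reused.
Route from D: 2× down (reaching N), 2× left (reaching L), up to H, right to I — 6 moves in all.
Check: order respected (J at step 1, L at step 4); 6 moves as required.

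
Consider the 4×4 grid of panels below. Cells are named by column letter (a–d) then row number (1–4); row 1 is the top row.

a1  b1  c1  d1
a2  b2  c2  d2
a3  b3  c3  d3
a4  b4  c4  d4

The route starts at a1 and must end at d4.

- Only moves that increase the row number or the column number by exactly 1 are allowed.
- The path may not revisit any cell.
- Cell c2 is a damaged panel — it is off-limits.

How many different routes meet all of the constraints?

A right/down-only route from a1 to d4 makes exactly 3 down-moves and 3 right-moves in some order.
With no other constraints that would be C(6,3) = 20 routes.
Subtract routes through each blocked cell (inclusion–exclusion for overlaps): − through c2: 9 → 11.
That gives 11 routes.

11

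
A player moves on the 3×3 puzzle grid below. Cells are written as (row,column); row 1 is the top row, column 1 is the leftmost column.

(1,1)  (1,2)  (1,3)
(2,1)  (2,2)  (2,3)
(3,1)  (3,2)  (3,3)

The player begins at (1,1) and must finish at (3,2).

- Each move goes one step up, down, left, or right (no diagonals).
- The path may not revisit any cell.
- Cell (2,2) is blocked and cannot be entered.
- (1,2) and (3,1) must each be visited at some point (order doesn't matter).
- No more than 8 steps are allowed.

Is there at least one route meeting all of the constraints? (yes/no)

no

Exhausting the options from (1,1), every branch either dead-ends against blocked cells, would have to re-enter a cell already used, runs past the 8-move limit, or reaches the goal with a constraint still unmet.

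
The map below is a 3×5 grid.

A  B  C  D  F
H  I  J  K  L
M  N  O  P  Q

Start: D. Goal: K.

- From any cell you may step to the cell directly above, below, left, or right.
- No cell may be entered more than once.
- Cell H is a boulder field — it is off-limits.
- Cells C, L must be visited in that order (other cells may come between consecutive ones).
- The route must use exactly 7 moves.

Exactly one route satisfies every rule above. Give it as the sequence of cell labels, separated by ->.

The waypoints must appear in the order C, L, with no cell reused.
Route from D: left 1 to C, down 2 to O, right 2 to Q, up 1 to L, left 1 to K — 7 moves in all.
Check: order respected (C at step 1, L at step 6); 7 moves as required.

D -> C -> J -> O -> P -> Q -> L -> K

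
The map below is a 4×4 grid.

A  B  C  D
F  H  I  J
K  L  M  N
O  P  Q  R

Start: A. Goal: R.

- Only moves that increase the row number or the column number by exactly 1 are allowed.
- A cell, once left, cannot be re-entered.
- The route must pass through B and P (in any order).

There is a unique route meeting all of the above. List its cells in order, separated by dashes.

A - B - H - L - P - Q - R

Moves only go right or down, so the column and row indices never decrease.
Route from A: right 1 to B, down 3 to P, right 2 to R — 6 moves in all.
Check: all required cells visited.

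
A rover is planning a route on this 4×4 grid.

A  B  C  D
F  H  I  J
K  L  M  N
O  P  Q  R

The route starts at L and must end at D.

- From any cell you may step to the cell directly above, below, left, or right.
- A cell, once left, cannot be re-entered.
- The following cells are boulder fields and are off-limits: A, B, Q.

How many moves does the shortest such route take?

4

The Manhattan distance from L to D is |3−1| + |2−4| = 4, so at least 4 moves are needed.
A route of 4 moves achieves this: L → H → I → C → D.
Since 4 matches the lower bound, it is optimal.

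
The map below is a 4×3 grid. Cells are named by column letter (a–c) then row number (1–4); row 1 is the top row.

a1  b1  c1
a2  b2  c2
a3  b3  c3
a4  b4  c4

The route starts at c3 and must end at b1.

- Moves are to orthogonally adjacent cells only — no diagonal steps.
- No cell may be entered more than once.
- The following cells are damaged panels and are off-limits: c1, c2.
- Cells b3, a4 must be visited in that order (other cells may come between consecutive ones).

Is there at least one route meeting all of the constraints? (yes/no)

One route that works: c3 → b3 → b4 → a4 → a3 → a2 → a1 → b1.

yes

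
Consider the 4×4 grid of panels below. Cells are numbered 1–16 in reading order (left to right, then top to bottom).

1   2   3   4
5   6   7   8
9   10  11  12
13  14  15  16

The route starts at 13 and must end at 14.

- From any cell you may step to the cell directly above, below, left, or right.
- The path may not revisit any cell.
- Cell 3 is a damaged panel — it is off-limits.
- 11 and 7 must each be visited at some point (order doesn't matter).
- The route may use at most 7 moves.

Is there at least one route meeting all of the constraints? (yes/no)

One route that works: 13 → 9 → 5 → 6 → 7 → 11 → 15 → 14.

yes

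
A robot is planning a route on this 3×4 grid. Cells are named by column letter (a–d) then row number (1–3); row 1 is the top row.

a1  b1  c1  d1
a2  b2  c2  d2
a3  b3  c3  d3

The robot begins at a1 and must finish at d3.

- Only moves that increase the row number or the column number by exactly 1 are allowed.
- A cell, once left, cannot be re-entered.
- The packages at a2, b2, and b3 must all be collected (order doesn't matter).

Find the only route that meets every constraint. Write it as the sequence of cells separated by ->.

Moves only go right or down, so the column and row indices never decrease.
Route from a1: down 1 to a2, right 1 to b2, down 1 to b3, right 2 to d3 — 5 moves in all.
Check: all required cells visited.

a1 -> a2 -> b2 -> b3 -> c3 -> d3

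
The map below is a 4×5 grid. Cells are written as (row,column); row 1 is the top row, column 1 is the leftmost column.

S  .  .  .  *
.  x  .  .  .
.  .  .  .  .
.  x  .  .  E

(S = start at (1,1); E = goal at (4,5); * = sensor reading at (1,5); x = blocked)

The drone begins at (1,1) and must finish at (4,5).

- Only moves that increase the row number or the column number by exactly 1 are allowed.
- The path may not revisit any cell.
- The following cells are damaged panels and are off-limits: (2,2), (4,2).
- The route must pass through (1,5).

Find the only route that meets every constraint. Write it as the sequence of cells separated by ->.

Moves only go right or down, so the column and row indices never decrease.
Route from (1,1): right 4 to (1,5), down 3 to (4,5) — 7 moves in all.
Check: all required cells visited.

(1,1) -> (1,2) -> (1,3) -> (1,4) -> (1,5) -> (2,5) -> (3,5) -> (4,5)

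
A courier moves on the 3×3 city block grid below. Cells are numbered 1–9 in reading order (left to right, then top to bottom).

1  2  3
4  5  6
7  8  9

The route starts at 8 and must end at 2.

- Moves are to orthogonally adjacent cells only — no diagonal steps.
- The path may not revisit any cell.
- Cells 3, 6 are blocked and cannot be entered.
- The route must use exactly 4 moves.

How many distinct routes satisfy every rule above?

3

Need simple routes of exactly 4 moves from 8 to 2 (Manhattan distance 2, so 1 moves are spent on a detour and 1 undoing it).
Enumerating: 8 5 4 1 2 | 8 7 4 1 2 | 8 7 4 5 2.
That gives 3 routes.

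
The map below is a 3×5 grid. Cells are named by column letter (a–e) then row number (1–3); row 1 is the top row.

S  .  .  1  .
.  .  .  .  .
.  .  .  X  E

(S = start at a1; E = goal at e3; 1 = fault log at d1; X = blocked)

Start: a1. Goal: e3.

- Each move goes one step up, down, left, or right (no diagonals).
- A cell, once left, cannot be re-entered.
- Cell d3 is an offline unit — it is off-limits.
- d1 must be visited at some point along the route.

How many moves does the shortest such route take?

6

Any route passes through d1 somewhere between a1 and e3. Summing Manhattan distances along the two legs (a1 → d1 → e3) gives a lower bound of 3 + 3 = 6 moves.
A route of 6 moves achieves this: a1 → b1 → c1 → d1 → d2 → e2 → e3.
Since 6 matches the lower bound, it is optimal.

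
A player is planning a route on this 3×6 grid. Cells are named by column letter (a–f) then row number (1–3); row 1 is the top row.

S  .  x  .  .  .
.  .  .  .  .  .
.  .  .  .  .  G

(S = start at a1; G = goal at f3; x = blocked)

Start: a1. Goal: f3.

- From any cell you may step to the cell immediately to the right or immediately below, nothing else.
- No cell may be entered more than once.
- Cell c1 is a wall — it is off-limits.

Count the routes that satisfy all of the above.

11

A right/down-only route from a1 to f3 makes exactly 2 down-moves and 5 right-moves in some order.
With no other constraints that would be C(7,2) = 21 routes.
Subtract routes through each blocked cell (inclusion–exclusion for overlaps): − through c1: 10 → 11.
That gives 11 routes.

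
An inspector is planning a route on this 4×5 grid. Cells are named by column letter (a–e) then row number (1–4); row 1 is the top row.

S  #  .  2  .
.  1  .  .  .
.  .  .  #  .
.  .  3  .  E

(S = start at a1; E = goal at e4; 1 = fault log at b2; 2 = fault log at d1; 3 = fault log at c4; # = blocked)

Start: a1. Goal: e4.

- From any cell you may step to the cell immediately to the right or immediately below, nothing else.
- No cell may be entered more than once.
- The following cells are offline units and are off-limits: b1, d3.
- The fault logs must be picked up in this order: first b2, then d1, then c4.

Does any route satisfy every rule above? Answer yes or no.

d1 lies above b2, so going from b2 to d1 would need an upward move — but moves only go right/down, so b2 cannot be visited before d1.

no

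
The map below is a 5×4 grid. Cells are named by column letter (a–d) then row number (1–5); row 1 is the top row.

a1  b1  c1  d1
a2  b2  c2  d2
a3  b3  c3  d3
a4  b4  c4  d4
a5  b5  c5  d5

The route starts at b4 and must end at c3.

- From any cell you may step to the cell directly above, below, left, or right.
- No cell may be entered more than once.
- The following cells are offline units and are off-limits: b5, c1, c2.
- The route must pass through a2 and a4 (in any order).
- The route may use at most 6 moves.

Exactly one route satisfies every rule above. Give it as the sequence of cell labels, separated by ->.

b4 -> a4 -> a3 -> a2 -> b2 -> b3 -> c3

The budget equals the shortest possible length, so every move has to be on a shortest route through the required cells.
Route from b4: left 1 to a4, up 2 to a2, right 1 to b2, down 1 to b3, right 1 to c3 — 6 moves in all.
Check: all required cells visited; 6 ≤ 6 moves.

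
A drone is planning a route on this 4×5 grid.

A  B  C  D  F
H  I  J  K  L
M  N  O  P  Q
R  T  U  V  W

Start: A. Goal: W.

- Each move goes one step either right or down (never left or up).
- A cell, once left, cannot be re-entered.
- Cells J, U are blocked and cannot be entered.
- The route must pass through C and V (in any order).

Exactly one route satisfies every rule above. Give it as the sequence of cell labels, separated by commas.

A, B, C, D, K, P, V, W

Moves only go right or down, so the column and row indices never decrease.
Route from A: 3× right (reaching D), 3× down (reaching V), right to W — 7 moves in all.
Check: all required cells visited.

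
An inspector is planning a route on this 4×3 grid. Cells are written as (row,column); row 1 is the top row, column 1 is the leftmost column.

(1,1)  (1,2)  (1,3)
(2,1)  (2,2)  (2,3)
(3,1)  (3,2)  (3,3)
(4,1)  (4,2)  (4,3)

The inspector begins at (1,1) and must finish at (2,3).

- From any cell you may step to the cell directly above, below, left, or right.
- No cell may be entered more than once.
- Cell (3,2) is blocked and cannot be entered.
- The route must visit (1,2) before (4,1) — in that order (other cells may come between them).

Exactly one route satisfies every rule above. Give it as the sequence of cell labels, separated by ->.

The waypoints must appear in the order (1,2), (4,1), with no cell reused.
Route from (1,1): right 1 to (1,2), down 1 to (2,2), left 1 to (2,1), down 2 to (4,1), right 2 to (4,3), up 2 to (2,3) — 9 moves in all.
Check: order respected ((1,2) at step 1, (4,1) at step 5).

(1,1) -> (1,2) -> (2,2) -> (2,1) -> (3,1) -> (4,1) -> (4,2) -> (4,3) -> (3,3) -> (2,3)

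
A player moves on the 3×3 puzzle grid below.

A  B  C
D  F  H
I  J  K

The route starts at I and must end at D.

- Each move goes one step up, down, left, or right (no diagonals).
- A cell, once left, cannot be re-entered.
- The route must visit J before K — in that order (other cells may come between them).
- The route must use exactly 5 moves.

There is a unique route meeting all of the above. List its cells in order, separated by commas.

I, J, K, H, F, D

The waypoints must appear in the order J, K, with no cell reused.
Route from I: right 2 to K, up 1 to H, left 2 to D — 5 moves in all.
Check: order respected (J at step 1, K at step 2); 5 moves as required.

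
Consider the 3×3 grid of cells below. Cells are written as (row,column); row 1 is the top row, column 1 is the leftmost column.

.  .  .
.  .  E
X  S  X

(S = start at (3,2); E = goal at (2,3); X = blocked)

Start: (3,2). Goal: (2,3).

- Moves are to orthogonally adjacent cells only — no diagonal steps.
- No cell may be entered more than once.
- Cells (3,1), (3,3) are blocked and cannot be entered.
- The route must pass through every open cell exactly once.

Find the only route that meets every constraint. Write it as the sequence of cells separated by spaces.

(3,2) (2,2) (2,1) (1,1) (1,2) (1,3) (2,3)

Need to visit all 7 open cells exactly once, starting at (3,2) and ending at (2,3).
Cell (2,1) has only two open neighbours ((1,1) and (2,2)), so the path must pass straight through it: one of those is the cell it's entered from and the other is where it exits.
Route from (3,2): up to (2,2), left to (2,1), up to (1,1), 2× right (reaching (1,3)), down to (2,3) — 6 moves in all.
Check: all 7 open cells covered.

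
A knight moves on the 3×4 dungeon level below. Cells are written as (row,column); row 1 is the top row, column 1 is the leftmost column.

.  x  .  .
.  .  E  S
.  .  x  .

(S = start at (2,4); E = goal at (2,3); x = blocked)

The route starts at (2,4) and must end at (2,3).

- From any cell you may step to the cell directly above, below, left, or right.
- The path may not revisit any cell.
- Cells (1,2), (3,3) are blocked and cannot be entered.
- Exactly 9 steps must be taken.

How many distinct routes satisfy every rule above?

Need simple routes of exactly 9 moves from (2,4) to (2,3) (Manhattan distance 1, so 4 moves are spent on a detour and 4 undoing it).
No route satisfies every constraint, so the count is 0.

0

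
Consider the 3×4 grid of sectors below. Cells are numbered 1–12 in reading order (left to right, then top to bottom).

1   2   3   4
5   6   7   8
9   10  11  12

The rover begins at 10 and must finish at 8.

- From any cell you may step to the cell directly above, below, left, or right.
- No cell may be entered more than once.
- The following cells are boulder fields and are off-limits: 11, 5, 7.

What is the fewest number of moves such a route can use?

The Manhattan distance from 10 to 8 is |3−2| + |2−4| = 3, so at least 3 moves are needed.
That bound ignores the blocked cells. Measuring each leg by the fewest moves that actually steer around them (10→8: 5) raises the lower bound to 5.
A route of 5 moves exists: 10 → 6 → 2 → 3 → 4 → 8.
Since 5 matches that lower bound, it is optimal.

5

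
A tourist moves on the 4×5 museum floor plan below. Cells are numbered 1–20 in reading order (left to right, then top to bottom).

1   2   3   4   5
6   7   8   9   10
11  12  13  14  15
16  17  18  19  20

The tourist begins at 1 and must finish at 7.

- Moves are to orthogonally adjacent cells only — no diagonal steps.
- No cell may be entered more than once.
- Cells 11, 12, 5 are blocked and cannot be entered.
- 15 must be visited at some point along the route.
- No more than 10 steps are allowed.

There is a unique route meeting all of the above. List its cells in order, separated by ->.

1 -> 2 -> 3 -> 4 -> 9 -> 10 -> 15 -> 14 -> 13 -> 8 -> 7

The budget equals the shortest possible length, so every move has to be on a shortest route through the required cells.
Route from 1: 3× right (reaching 4), down to 9, right to 10, down to 15, 2× left (reaching 13), up to 8, left to 7 — 10 moves in all.
Check: all required cells visited; 10 ≤ 10 moves.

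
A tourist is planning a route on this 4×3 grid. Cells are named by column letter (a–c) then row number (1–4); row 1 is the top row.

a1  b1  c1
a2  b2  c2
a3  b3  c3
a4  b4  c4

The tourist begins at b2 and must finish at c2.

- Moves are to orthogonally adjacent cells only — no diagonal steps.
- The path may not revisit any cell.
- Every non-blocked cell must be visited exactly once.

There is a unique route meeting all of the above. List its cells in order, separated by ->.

Need to visit all 12 open cells exactly once, starting at b2 and ending at c2.
Route from b2: down to b3, right to c3, down to c4, 2× left (reaching a4), 3× up (reaching a1), 2× right (reaching c1), down to c2 — 11 moves in all.
Check: all 12 open cells covered.

b2 -> b3 -> c3 -> c4 -> b4 -> a4 -> a3 -> a2 -> a1 -> b1 -> c1 -> c2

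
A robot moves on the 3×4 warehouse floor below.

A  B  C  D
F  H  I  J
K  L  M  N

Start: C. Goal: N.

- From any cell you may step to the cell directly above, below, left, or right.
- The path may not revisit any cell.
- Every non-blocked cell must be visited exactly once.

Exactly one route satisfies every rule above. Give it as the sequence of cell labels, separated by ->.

Need to visit all 12 open cells exactly once, starting at C and ending at N.
Cell D has only two open neighbours (J and C), so the path must pass straight through it: one of those is the cell it's entered from and the other is where it exits.
Route from C: right to D, down to J, 2× left (reaching H), up to B, left to A, 2× down (reaching K), 3× right (reaching N) — 11 moves in all.
Check: all 12 open cells covered.

C -> D -> J -> I -> H -> B -> A -> F -> K -> L -> M -> N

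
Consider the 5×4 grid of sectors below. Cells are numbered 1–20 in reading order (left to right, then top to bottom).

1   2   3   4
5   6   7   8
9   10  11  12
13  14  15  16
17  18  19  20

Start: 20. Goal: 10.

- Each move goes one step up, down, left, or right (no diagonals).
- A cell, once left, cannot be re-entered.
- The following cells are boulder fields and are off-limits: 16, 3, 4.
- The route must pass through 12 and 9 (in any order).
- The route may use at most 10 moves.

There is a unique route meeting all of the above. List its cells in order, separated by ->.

20 -> 19 -> 15 -> 11 -> 12 -> 8 -> 7 -> 6 -> 5 -> 9 -> 10

The budget equals the shortest possible length, so every move has to be on a shortest route through the required cells.
Route from 20: left to 19, 2× up (reaching 11), right to 12, up to 8, 3× left (reaching 5), down to 9, right to 10 — 10 moves in all.
Check: all required cells visited; 10 ≤ 10 moves.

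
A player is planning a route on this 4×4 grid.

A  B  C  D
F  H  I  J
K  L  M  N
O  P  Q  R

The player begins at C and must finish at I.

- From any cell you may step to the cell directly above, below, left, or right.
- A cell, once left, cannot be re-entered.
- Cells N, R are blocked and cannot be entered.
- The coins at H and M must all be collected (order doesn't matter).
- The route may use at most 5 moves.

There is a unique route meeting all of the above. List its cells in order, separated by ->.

The 5-move cap with required stops at H, M leaves no slack for detours.
Route from C: left to B, 2× down (reaching L), right to M, up to I — 5 moves in all.
Check: all required cells visited; 5 ≤ 5 moves.

C -> B -> H -> L -> M -> I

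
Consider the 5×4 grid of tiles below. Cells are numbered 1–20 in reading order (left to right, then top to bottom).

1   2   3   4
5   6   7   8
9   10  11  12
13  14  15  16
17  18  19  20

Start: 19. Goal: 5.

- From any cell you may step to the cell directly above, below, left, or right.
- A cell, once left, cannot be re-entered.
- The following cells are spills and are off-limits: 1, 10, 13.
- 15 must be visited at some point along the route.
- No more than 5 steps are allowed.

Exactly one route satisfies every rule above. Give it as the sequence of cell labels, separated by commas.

19, 15, 11, 7, 6, 5

The budget equals the shortest possible length, so every move has to be on a shortest route through the required cells.
Route from 19: up 3 to 7, left 2 to 5 — 5 moves in all.
Check: all required cells visited; 5 ≤ 5 moves.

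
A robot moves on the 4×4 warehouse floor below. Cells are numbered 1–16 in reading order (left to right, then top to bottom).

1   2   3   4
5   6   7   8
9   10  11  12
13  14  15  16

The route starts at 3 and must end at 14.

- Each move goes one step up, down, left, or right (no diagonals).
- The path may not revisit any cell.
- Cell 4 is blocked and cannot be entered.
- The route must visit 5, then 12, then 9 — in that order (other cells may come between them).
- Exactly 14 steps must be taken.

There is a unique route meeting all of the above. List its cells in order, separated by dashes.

The waypoints must appear in the order 5, 12, 9, with no cell reused.
Route from 3: left 2 to 1, down 1 to 5, right 3 to 8, down 2 to 16, left 1 to 15, up 1 to 11, left 2 to 9, down 1 to 13, right 1 to 14 — 14 moves in all.
Check: order respected (5 at step 3, 12 at step 7, 9 at step 12); 14 moves as required.

3 - 2 - 1 - 5 - 6 - 7 - 8 - 12 - 16 - 15 - 11 - 10 - 9 - 13 - 14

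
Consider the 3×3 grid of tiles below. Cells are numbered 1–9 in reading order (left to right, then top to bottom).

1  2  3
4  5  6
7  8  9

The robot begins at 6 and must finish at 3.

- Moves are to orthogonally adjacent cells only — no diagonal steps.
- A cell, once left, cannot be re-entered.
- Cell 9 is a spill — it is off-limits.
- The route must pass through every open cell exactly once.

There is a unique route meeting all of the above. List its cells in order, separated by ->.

6 -> 5 -> 8 -> 7 -> 4 -> 1 -> 2 -> 3

Need to visit all 8 open cells exactly once, starting at 6 and ending at 3.
Cell 1 has only two open neighbours (4 and 2), so the path must pass straight through it: one of those is the cell it's entered from and the other is where it exits.
Route from 6: left to 5, down to 8, left to 7, 2× up (reaching 1), 2× right (reaching 3) — 7 moves in all.
Check: all 8 open cells covered.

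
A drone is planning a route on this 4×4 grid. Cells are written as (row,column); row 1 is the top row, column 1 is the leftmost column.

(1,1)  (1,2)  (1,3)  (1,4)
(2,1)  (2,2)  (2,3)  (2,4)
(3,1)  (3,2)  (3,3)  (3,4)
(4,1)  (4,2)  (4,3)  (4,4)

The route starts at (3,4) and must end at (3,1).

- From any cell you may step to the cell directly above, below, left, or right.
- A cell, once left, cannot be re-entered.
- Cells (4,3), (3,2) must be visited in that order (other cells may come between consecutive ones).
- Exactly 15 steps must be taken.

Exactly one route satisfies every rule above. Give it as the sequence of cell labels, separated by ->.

(3,4) -> (4,4) -> (4,3) -> (3,3) -> (2,3) -> (2,4) -> (1,4) -> (1,3) -> (1,2) -> (1,1) -> (2,1) -> (2,2) -> (3,2) -> (4,2) -> (4,1) -> (3,1)

The waypoints must appear in the order (4,3), (3,2), with no cell reused.
Route from (3,4): down to (4,4), left to (4,3), 2× up (reaching (2,3)), right to (2,4), up to (1,4), 3× left (reaching (1,1)), down to (2,1), right to (2,2), 2× down (reaching (4,2)), left to (4,1), up to (3,1) — 15 moves in all.
Check: order respected ((4,3) at step 2, (3,2) at step 12); 15 moves as required.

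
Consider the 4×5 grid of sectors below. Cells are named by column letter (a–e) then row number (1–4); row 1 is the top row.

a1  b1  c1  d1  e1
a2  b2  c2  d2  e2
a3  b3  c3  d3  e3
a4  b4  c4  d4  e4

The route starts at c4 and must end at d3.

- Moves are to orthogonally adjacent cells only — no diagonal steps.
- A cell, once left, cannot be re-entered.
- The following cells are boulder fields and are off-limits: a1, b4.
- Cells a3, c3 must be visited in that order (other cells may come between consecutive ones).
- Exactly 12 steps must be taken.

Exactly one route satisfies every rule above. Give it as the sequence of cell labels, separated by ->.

The waypoints must appear in the order a3, c3, with no cell reused.
Route from c4: 2× right (reaching e4), 2× up (reaching e2), 4× left (reaching a2), down to a3, 3× right (reaching d3) — 12 moves in all.
Check: order respected (a3 at step 9, c3 at step 11); 12 moves as required.

c4 -> d4 -> e4 -> e3 -> e2 -> d2 -> c2 -> b2 -> a2 -> a3 -> b3 -> c3 -> d3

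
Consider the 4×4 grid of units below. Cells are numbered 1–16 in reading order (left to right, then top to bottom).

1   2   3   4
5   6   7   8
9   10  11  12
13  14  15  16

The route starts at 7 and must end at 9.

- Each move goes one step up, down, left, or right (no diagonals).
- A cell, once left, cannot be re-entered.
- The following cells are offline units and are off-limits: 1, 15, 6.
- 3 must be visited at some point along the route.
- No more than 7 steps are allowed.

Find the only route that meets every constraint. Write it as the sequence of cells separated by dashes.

7 - 3 - 4 - 8 - 12 - 11 - 10 - 9

Any route must reach 3 and still end at 9 within 7 moves, so the order of the required stops is forced.
Route from 7: up 1 to 3, right 1 to 4, down 2 to 12, left 3 to 9 — 7 moves in all.
Check: all required cells visited; 7 ≤ 7 moves.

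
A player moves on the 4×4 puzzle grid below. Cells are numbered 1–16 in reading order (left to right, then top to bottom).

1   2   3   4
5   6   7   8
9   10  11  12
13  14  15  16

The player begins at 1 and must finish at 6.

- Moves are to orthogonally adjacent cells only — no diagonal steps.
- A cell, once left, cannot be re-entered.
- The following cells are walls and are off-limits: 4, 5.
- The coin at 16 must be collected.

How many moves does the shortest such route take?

Any route passes through 16 somewhere between 1 and 6. Summing Manhattan distances along the two legs (1 → 16 → 6) gives a lower bound of 6 + 4 = 10 moves.
A route of 10 moves achieves this: 1 → 2 → 3 → 7 → 11 → 12 → 16 → 15 → 14 → 10 → 6.
Since 10 matches the lower bound, it is optimal.

10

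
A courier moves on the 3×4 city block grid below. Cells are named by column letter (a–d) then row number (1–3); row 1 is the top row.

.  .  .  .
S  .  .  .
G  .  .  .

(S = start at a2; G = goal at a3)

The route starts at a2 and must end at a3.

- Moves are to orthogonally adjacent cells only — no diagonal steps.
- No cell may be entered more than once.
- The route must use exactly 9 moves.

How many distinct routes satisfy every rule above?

9

Need simple routes of exactly 9 moves from a2 to a3 (Manhattan distance 1, so 4 moves are spent on a detour and 4 undoing it).
Branch systematically from the start, pruning whenever the remaining move budget drops below the Manhattan distance to a3 or differs from it in parity. Grouping the completions by first move — via a1: 5; via b2: 4 (no valid completion starts via a3) — and summing: 5 + 4 = 9.
That gives 9 routes.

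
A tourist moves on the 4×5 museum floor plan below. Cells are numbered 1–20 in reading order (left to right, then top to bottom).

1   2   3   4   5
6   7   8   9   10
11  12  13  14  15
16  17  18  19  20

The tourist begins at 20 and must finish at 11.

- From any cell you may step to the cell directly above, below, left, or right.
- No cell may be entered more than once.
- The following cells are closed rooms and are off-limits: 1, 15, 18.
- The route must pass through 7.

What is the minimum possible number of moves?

7

Any route passes through 7 somewhere between 20 and 11. Summing Manhattan distances along the two legs (20 → 7 → 11) gives a lower bound of 5 + 2 = 7 moves.
A route of 7 moves achieves this: 20 → 19 → 14 → 9 → 8 → 7 → 12 → 11.
Since 7 matches the lower bound, it is optimal.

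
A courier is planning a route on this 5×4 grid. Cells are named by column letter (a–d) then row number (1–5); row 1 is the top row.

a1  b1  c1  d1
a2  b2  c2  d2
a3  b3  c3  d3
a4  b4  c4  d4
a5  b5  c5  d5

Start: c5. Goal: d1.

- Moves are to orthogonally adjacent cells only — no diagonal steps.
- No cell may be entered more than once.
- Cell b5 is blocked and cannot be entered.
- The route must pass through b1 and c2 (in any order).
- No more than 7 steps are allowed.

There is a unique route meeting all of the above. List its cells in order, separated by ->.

c5 -> c4 -> c3 -> c2 -> b2 -> b1 -> c1 -> d1

The budget equals the shortest possible length, so every move has to be on a shortest route through the required cells.
Route from c5: up 3 to c2, left 1 to b2, up 1 to b1, right 2 to d1 — 7 moves in all.
Check: all required cells visited; 7 ≤ 7 moves.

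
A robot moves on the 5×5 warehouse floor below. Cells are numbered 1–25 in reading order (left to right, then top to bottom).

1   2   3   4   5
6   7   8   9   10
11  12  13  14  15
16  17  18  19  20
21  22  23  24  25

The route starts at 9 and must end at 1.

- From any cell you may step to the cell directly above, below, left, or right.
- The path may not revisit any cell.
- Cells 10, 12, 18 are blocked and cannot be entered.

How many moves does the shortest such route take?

The Manhattan distance from 9 to 1 is |2−1| + |4−1| = 4, so at least 4 moves are needed.
A route of 4 moves achieves this: 9 → 4 → 3 → 2 → 1.
Since 4 matches the lower bound, it is optimal.

4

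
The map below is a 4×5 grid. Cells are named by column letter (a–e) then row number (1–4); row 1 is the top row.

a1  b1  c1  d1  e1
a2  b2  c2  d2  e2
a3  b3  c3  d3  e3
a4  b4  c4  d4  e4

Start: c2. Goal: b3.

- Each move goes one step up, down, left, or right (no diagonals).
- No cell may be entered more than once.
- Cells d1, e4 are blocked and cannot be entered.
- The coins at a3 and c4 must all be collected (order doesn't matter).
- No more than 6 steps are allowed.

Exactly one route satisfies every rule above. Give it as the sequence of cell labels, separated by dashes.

c2 - c3 - c4 - b4 - a4 - a3 - b3

The budget equals the shortest possible length, so every move has to be on a shortest route through the required cells.
Route from c2: down 2 to c4, left 2 to a4, up 1 to a3, right 1 to b3 — 6 moves in all.
Check: all required cells visited; 6 ≤ 6 moves.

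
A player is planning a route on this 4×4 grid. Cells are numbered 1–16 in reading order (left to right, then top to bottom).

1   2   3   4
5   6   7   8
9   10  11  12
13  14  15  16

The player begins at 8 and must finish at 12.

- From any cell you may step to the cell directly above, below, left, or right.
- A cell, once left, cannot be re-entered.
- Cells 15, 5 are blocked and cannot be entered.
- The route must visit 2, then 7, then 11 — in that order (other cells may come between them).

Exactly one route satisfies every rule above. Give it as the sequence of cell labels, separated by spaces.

The waypoints must appear in the order 2, 7, 11, with no cell reused.
Route from 8: up 1 to 4, left 2 to 2, down 1 to 6, right 1 to 7, down 1 to 11, right 1 to 12 — 7 moves in all.
Check: order respected (2 at step 3, 7 at step 5, 11 at step 6).

8 4 3 2 6 7 11 12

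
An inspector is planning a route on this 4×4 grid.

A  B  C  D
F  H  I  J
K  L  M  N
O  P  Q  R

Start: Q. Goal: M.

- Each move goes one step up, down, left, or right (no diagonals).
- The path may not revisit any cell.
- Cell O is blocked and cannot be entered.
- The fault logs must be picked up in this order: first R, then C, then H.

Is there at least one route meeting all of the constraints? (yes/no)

yes

One route that works: Q → R → N → J → D → C → I → H → L → M.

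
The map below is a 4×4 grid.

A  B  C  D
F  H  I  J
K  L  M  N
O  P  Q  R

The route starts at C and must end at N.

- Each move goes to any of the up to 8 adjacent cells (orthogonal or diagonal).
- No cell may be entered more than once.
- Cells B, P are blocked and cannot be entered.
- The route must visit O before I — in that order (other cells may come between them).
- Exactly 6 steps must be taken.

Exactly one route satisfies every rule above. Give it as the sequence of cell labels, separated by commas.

The waypoints must appear in the order O, I, with no cell reused.
Route from C: down-left 2 to K, down 1 to O, up-right 2 to I, down-right 1 to N — 6 moves in all.
Check: order respected (O at step 3, I at step 5); 6 moves as required.

C, H, K, O, L, I, N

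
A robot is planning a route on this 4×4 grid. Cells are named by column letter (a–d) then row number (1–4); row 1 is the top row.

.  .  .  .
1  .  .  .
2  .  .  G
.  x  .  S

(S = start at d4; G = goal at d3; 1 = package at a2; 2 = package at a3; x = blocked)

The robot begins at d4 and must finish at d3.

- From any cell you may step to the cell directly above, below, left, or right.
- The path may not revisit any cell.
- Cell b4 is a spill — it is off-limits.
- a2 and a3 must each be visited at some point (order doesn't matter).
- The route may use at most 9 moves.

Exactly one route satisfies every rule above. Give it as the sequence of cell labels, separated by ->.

d4 -> c4 -> c3 -> b3 -> a3 -> a2 -> b2 -> c2 -> d2 -> d3

The budget equals the shortest possible length, so every move has to be on a shortest route through the required cells.
Route from d4: left 1 to c4, up 1 to c3, left 2 to a3, up 1 to a2, right 3 to d2, down 1 to d3 — 9 moves in all.
Check: all required cells visited; 9 ≤ 9 moves.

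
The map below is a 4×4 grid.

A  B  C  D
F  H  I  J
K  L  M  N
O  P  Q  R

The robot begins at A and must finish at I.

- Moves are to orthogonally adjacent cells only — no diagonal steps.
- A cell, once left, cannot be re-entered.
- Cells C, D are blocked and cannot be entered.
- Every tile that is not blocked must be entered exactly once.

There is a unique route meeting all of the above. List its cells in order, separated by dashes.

Need to visit all 14 open cells exactly once, starting at A and ending at I.
Route from A: right to B, down to H, left to F, 2× down (reaching O), right to P, up to L, right to M, down to Q, right to R, 2× up (reaching J), left to I — 13 moves in all.
Check: all 14 open cells covered.

A - B - H - F - K - O - P - L - M - Q - R - N - J - I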